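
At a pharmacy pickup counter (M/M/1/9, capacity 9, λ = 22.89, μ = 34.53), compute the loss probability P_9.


ρ = λ/μ = 22.89/34.53 = 0.6629
P_K = (1−ρ)ρ^K/(1−ρ^(K+1)) = (0.3371·0.024720)/(1 − 0.016387)
= 0.008333/0.983613 = 0.008472

Final: 0.008472


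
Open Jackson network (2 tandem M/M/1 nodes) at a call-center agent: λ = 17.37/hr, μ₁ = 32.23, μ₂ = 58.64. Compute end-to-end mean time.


Each node sees arrival rate λ = 17.37/hr (tandem ⇒ throughput preserved).
W₁ = 1/(μ₁−λ) = 1/(32.23−17.37) = 0.06729 hr
W₂ = 1/(μ₂−λ) = 1/(58.64−17.37) = 0.02423 hr
W_total = W₁ + W₂ = 0.06729 + 0.02423 = 0.09153 hr

Final: 0.09153 hr


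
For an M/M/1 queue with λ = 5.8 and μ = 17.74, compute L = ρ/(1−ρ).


ρ = λ/μ = 5.8/17.74 = 0.3269
L = ρ/(1−ρ) = 0.3269/(1 − 0.3269) = 0.3269/0.6731 = 0.4858

Final: 0.4858


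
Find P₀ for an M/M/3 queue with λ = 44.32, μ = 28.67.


a = λ/μ = 44.32/28.67 = 1.5459; ρ = a/c = 0.5153
Σ_{k=0}^{2} a^k/k! (terms k=0..2) = 1.00000 + 1.54587 + 1.19485 = 3.74072
Tail: a^3/(3!(1−ρ)) = 3.69416/(6·0.4847) = 1.27023
P₀ = 1/(3.74072 + 1.27023) = 1/5.01095 = 0.199563

Final: 0.199563


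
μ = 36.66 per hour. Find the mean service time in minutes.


Mean service time = 1/μ = 1/36.66 hour = 0.02728 hour
In minutes: 0.02728 × 60 = 1.6367 min

Final: 1.6367 min


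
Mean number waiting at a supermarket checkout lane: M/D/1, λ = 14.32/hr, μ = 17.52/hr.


ρ = 14.32/17.52 = 0.8174
M/D/1: Lq = ρ²/(2(1−ρ)) = 0.6681/(2·0.1826) = 1.82882

Final: 1.82882


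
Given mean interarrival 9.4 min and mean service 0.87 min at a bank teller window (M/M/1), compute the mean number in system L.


λ = 60/9.4 = 6.3830 /hr
μ = 60/0.87 = 68.9655 /hr
ρ = λ/μ = 6.3830/68.9655 = 0.09255
L = ρ/(1−ρ) = 0.09255/0.9074 = 0.1020

Final: 0.1020


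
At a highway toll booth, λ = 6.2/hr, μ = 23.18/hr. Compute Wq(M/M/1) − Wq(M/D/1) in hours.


ρ = 6.2/23.18 = 0.2675
Wq(M/M/1) = ρ/(μ−λ) = 0.2675/16.98 = 0.01575 hr
Wq(M/D/1) = ρ/(2(μ−λ)) = 0.007876 hr
Savings = 0.01575 − 0.007876 = 0.007876 hr

Final: 0.007876 hr


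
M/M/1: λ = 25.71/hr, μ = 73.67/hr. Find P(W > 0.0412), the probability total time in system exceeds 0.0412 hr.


W ~ Exponential(μ−λ) for M/M/1.
μ − λ = 73.67 − 25.71 = 47.9600
P(W > t) = e^{−(μ−λ)t} = e^{−1.9760} = 0.138629

Final: 0.138629


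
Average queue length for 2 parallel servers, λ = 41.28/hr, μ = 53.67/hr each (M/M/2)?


a = λ/μ = 0.7691; ρ = a/2 = 0.3846
P₀ = 0.444489
Lq = P₀·a^c·ρ / (c!·(1−ρ)²) = 0.444489·0.59158·0.3846/(2·0.37875)
= 0.13350

Final: 0.13350


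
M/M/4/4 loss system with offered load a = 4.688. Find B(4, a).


B(c,a) = (a^c/c!) / Σ_{k=0}^{c} a^k/k!
a^4/4! = 20.125152
Σ terms (k=0..4): 1.00000 + 4.68800 + 10.98867 + 17.17163 + 20.12515 = 53.973455
B = 20.125152/53.973455 = 0.372871

Final: 0.372871


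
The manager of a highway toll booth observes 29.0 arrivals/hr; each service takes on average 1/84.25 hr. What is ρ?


ρ = λ/μ = 29.0/84.25 = 0.3442

Final: 0.3442


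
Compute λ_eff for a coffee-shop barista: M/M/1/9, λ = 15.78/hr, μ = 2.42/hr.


ρ = 6.5207; P_K = (1−ρ)ρ^9/(1−ρ^10) = 0.846641
λ_eff = λ(1 − P_K) = 15.78·(1 − 0.846641) = 15.78·0.153359 = 2.4200 /hr

Final: 2.4200 /hr


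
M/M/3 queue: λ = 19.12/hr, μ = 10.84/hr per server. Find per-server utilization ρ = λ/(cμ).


ρ = λ/(cμ) = 19.12/(3·10.84) = 19.12/32.52 = 0.5879

Final: 0.5879


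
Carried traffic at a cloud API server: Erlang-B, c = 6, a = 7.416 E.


B(6,7.416) = 0.356606 (Erlang-B)
Carried load = a(1 − B) = 7.416·(1 − 0.356606) = 7.416·0.643394 = 4.7714 E

Final: 4.7714 Erlangs


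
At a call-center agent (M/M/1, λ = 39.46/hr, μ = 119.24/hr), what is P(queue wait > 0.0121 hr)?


ρ = 39.46/119.24 = 0.3309
P(Wq > t) = ρ·e^{−(μ−λ)t} = 0.3309·e^{−0.9653}
= 0.3309·0.380854 = 0.126036

Final: 0.126036


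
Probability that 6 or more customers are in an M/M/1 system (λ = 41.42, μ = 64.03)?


ρ = 41.42/64.03 = 0.6469
P(N ≥ n) = ρ^n = 0.6469^6 = 0.073276

Final: 0.073276


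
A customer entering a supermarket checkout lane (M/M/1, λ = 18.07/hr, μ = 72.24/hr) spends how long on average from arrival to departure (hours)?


W = 1/(μ−λ) = 1/(72.24 − 18.07) = 1/54.17 = 0.01846 hr

Final: 0.01846 hr


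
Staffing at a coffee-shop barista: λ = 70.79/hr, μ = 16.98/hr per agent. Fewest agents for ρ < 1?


Stability requires cμ > λ ⇔ c > λ/μ.
λ/μ = 70.79/16.98 = 4.1690
Minimum integer c = ⌊4.1690⌋ + 1 = 5
Check: 5·16.98 = 84.90 > 70.79, while 4·16.98 = 67.92 ≤ 70.79

Final: 5 servers


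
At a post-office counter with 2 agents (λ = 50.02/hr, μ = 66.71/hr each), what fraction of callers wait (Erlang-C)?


a = λ/μ = 0.7498; ρ = a/2 = 0.3749
P₀ = 0.454645 (from M/M/c formula)
C(c,a) = [a^c/(c!(1−ρ))]·P₀ = [0.56222/(2·0.6251)]·0.454645
= 0.44971·0.454645 = 0.204457

Final: 0.204457


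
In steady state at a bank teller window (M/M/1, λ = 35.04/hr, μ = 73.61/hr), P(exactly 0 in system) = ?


ρ = 35.04/73.61 = 0.4760
P_n = (1−ρ)·ρ^n = (1 − 0.4760)·0.4760^0 = 0.5240·1.000000 = 0.523978

Final: 0.523978


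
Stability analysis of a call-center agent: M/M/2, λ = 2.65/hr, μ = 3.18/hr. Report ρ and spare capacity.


Total capacity cμ = 2·3.18 = 6.36/hr
ρ = λ/(cμ) = 2.65/6.36 = 0.4167
Stable ⇔ ρ < 1: YES
Spare capacity = cμ − λ = 6.36 − 2.65 = 3.71/hr

Final: ρ = 0.4167; stable; margin = 3.71/hr


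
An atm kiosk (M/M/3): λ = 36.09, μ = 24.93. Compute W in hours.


a = 1.4477; ρ = 0.4826; P₀ = 0.223579
Lq = P₀·a^c·ρ/(c!(1−ρ)²) = 0.20374
Wq = Lq/λ = 0.20374/36.09 = 0.005645 hr
W = Wq + 1/μ = 0.005645 + 0.04011 = 0.04576 hr

Final: 0.04576 hr


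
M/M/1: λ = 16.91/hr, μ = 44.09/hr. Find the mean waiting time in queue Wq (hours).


ρ = 16.91/44.09 = 0.3835
Wq = ρ/(μ−λ) = 0.3835/(44.09 − 16.91) = 0.3835/27.18 = 0.01411 hr

Final: 0.01411 hr


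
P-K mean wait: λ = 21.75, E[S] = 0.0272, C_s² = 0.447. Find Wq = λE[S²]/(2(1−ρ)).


ρ = λ·E[S] = 21.75·0.0272 = 0.5916
E[S²] = E[S]²(1+C_s²) = 0.0272²·(1+0.447) = 0.001071
Wq = λ·E[S²]/(2(1−ρ)) = 21.75·0.001071/(2·0.4084) = 0.02851 hr

Final: 0.02851 hr


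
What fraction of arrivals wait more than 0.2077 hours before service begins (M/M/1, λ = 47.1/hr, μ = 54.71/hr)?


ρ = 47.1/54.71 = 0.8609
P(Wq > t) = ρ·e^{−(μ−λ)t} = 0.8609·e^{−1.5806}
= 0.8609·0.205852 = 0.177219

Final: 0.177219


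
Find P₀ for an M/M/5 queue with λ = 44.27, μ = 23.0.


a = λ/μ = 44.27/23.0 = 1.9248; ρ = a/c = 0.3850
Σ_{k=0}^{4} a^k/k! (terms k=0..4) = 1.00000 + 1.92478 + 1.85239 + 1.18849 + 0.57189 = 6.53756
Tail: a^5/(5!(1−ρ)) = 26.41852/(120·0.6150) = 0.35795
P₀ = 1/(6.53756 + 0.35795) = 1/6.89551 = 0.145022

Final: 0.145022


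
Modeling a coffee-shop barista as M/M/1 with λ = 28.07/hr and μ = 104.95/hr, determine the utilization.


ρ = λ/μ = 28.07/104.95 = 0.2675

Final: 0.2675


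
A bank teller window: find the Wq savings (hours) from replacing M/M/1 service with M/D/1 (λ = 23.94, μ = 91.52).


ρ = 23.94/91.52 = 0.2616
Wq(M/M/1) = ρ/(μ−λ) = 0.2616/67.58 = 0.003871 hr
Wq(M/D/1) = ρ/(2(μ−λ)) = 0.001935 hr
Savings = 0.003871 − 0.001935 = 0.001935 hr

Final: 0.001935 hr


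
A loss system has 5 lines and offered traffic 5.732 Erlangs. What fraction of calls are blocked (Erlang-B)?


B(c,a) = (a^c/c!) / Σ_{k=0}^{c} a^k/k!
a^5/5! = 51.564364
Σ terms (k=0..5): 1.00000 + 5.73200 + 16.42791 + 31.38826 + 44.97938 + 51.56436 = 151.091922
B = 51.564364/151.091922 = 0.341278

Final: 0.341278


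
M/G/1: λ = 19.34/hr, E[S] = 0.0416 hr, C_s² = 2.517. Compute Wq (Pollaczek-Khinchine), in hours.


ρ = λ·E[S] = 19.34·0.0416 = 0.8045
E[S²] = E[S]²(1+C_s²) = 0.0416²·(1+2.517) = 0.006086
Wq = λ·E[S²]/(2(1−ρ)) = 19.34·0.006086/(2·0.1955) = 0.30112 hr

Final: 0.30112 hr


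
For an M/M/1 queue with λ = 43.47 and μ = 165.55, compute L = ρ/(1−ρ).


ρ = λ/μ = 43.47/165.55 = 0.2626
L = ρ/(1−ρ) = 0.2626/(1 − 0.2626) = 0.2626/0.7374 = 0.3561

Final: 0.3561


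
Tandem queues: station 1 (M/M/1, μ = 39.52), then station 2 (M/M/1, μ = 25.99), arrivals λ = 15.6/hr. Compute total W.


Each node sees arrival rate λ = 15.6/hr (tandem ⇒ throughput preserved).
W₁ = 1/(μ₁−λ) = 1/(39.52−15.6) = 0.04181 hr
W₂ = 1/(μ₂−λ) = 1/(25.99−15.6) = 0.09625 hr
W_total = W₁ + W₂ = 0.04181 + 0.09625 = 0.13805 hr

Final: 0.13805 hr


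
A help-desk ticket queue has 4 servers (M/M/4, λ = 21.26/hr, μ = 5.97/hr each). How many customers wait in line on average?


a = λ/μ = 3.5611; ρ = a/4 = 0.8903
P₀ = 0.012578
Lq = P₀·a^c·ρ / (c!·(1−ρ)²) = 0.012578·160.82580·0.8903/(24·0.01204)
= 6.23362

Final: 6.23362


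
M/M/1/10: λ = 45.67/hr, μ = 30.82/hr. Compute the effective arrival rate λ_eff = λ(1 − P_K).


ρ = 1.4818; P_K = (1−ρ)ρ^10/(1−ρ^11) = 0.329515
λ_eff = λ(1 − P_K) = 45.67·(1 − 0.329515) = 45.67·0.670485 = 30.6211 /hr

Final: 30.6211 /hr


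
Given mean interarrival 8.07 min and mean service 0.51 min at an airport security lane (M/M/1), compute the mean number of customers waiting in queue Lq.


λ = 60/8.07 = 7.4349 /hr
μ = 60/0.51 = 117.6471 /hr
ρ = λ/μ = 7.4349/117.6471 = 0.06320
Lq = ρ²/(1−ρ) = 0.003994/0.9368 = 0.004263

Final: 0.004263


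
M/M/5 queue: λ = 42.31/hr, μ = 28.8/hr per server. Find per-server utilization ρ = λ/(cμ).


ρ = λ/(cμ) = 42.31/(5·28.8) = 42.31/144.00 = 0.2938

Final: 0.2938


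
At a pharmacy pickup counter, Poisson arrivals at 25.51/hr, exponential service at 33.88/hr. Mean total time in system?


W = 1/(μ−λ) = 1/(33.88 − 25.51) = 1/8.37 = 0.1195 hr

Final: 0.1195 hr


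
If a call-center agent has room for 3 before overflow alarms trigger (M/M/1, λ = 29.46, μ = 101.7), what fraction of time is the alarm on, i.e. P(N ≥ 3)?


ρ = 29.46/101.7 = 0.2897
P(N ≥ n) = ρ^n = 0.2897^3 = 0.024307

Final: 0.024307


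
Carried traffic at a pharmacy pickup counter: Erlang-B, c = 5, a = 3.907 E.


B(5,3.907) = 0.190736 (Erlang-B)
Carried load = a(1 − B) = 3.907·(1 − 0.190736) = 3.907·0.809264 = 3.1618 E

Final: 3.1618 Erlangs


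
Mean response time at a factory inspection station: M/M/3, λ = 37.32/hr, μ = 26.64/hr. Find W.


a = 1.4009; ρ = 0.4670; P₀ = 0.235749
Lq = P₀·a^c·ρ/(c!(1−ρ)²) = 0.17754
Wq = Lq/λ = 0.17754/37.32 = 0.004757 hr
W = Wq + 1/μ = 0.004757 + 0.03754 = 0.04229 hr

Final: 0.04229 hr


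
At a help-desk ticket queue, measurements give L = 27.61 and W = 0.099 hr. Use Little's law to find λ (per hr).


λ = L/W = 27.61/0.099 = 278.8889 /hr

Final: 278.8889 /hr


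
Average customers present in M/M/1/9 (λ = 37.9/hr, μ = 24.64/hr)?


ρ = 37.9/24.64 = 1.5381
L = ρ[1 − (K+1)ρ^K + Kρ^(K+1)] / [(1−ρ)(1−ρ^(K+1))]
Numerator: 1.5381·(1 − 10·48.193288 + 9·74.128475) = 286.439390
Denominator: (-0.5381)·(-73.128475) = 39.354041
L = 286.439390/39.354041 = 7.2785

Final: 7.2785


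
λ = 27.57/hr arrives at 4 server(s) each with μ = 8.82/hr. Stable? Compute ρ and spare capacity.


Total capacity cμ = 4·8.82 = 35.28/hr
ρ = λ/(cμ) = 27.57/35.28 = 0.7815
Stable ⇔ ρ < 1: YES
Spare capacity = cμ − λ = 35.28 − 27.57 = 7.71/hr

Final: ρ = 0.7815; stable; margin = 7.71/hr


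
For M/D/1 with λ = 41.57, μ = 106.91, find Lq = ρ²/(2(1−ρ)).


ρ = 41.57/106.91 = 0.3888
M/D/1: Lq = ρ²/(2(1−ρ)) = 0.1512/(2·0.6112) = 0.12369

Final: 0.12369


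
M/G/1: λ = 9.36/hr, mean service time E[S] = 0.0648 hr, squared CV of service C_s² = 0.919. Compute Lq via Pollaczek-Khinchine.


ρ = λ·E[S] = 9.36·0.0648 = 0.6065
Lq = ρ²(1+C_s²)/(2(1−ρ)) = 0.3679·(1+0.919)/(2·0.3935)
= 0.3679·1.9190/0.7869 = 0.89708

Final: 0.89708


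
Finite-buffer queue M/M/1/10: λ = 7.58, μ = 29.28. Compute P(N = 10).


ρ = λ/μ = 7.58/29.28 = 0.2589
P_K = (1−ρ)ρ^K/(1−ρ^(K+1)) = (0.7411·0.000001352)/(1 − 0.0000003500)
= 0.000001002/1.000000 = 0.000001002

Final: 0.000001002


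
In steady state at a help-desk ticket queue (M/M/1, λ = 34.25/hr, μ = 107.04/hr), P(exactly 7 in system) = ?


ρ = 34.25/107.04 = 0.3200
P_n = (1−ρ)·ρ^n = (1 − 0.3200)·0.3200^7 = 0.6800·0.0003434 = 0.0002335

Final: 0.0002335


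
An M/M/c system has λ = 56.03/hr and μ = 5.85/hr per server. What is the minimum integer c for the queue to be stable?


Stability requires cμ > λ ⇔ c > λ/μ.
λ/μ = 56.03/5.85 = 9.5778
Minimum integer c = ⌊9.5778⌋ + 1 = 10
Check: 10·5.85 = 58.50 > 56.03, while 9·5.85 = 52.65 ≤ 56.03

Final: 10 servers


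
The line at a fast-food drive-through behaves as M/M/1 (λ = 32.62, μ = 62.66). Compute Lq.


ρ = 32.62/62.66 = 0.5206
Lq = ρ²/(1−ρ) = 0.2710/0.4794 = 0.5653

Final: 0.5653


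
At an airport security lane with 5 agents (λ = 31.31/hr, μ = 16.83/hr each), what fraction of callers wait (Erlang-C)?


a = λ/μ = 1.8604; ρ = a/5 = 0.3721
P₀ = 0.154828 (from M/M/c formula)
C(c,a) = [a^c/(c!(1−ρ))]·P₀ = [22.28408/(120·0.6279)]·0.154828
= 0.29574·0.154828 = 0.045788

Final: 0.045788


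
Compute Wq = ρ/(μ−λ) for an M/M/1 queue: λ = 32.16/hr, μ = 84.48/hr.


ρ = 32.16/84.48 = 0.3807
Wq = ρ/(μ−λ) = 0.3807/(84.48 − 32.16) = 0.3807/52.32 = 0.007276 hr

Final: 0.007276 hr


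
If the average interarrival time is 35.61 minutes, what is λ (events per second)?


λ = 1/(interarrival time) in consistent units.
1 second = 0.0166667 min, so λ = 0.0166667/35.61 = 0.0004680 per second

Final: 0.0004680 /sec


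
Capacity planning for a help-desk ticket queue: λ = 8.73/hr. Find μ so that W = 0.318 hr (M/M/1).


W = 1/(μ−λ) ⇒ μ − λ = 1/W = 1/0.318 = 3.1447
μ = λ + 1/W = 8.73 + 3.1447 = 11.8747 per hr

Final: 11.8747 /hr


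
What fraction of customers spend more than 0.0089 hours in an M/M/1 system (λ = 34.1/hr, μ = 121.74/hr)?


W ~ Exponential(μ−λ) for M/M/1.
μ − λ = 121.74 − 34.1 = 87.6400
P(W > t) = e^{−(μ−λ)t} = e^{−0.7800} = 0.458408

Final: 0.458408


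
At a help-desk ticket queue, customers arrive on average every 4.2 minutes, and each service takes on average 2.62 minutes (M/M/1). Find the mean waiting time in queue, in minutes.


λ = 60/4.2 = 14.2857 /hr
μ = 60/2.62 = 22.9008 /hr
ρ = λ/μ = 14.2857/22.9008 = 0.6238
Wq = ρ/(μ−λ) = 0.6238/(22.9008−14.2857) = 0.07241 hr
In minutes: 0.07241·60 = 4.345 min

Final: 4.345 min


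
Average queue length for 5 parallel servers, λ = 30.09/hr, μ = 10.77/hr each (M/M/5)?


a = λ/μ = 2.7939; ρ = a/5 = 0.5588
P₀ = 0.058530
Lq = P₀·a^c·ρ / (c!·(1−ρ)²) = 0.058530·170.22856·0.5588/(120·0.19468)
= 0.23831

Final: 0.23831


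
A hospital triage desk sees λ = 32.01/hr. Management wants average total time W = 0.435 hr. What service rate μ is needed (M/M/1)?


W = 1/(μ−λ) ⇒ μ − λ = 1/W = 1/0.435 = 2.2989
μ = λ + 1/W = 32.01 + 2.2989 = 34.3089 per hr

Final: 34.3089 /hr


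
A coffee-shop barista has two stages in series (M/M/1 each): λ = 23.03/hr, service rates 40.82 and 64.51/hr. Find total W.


Each node sees arrival rate λ = 23.03/hr (tandem ⇒ throughput preserved).
W₁ = 1/(μ₁−λ) = 1/(40.82−23.03) = 0.05621 hr
W₂ = 1/(μ₂−λ) = 1/(64.51−23.03) = 0.02411 hr
W_total = W₁ + W₂ = 0.05621 + 0.02411 = 0.08032 hr

Final: 0.08032 hr


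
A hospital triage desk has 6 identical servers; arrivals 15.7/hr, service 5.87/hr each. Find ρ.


ρ = λ/(cμ) = 15.7/(6·5.87) = 15.7/35.22 = 0.4458

Final: 0.4458


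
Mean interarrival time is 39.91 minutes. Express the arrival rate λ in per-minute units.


λ = 1/(interarrival time) in consistent units.
1 minute = 1 min, so λ = 1/39.91 = 0.02506 per minute

Final: 0.02506 /min


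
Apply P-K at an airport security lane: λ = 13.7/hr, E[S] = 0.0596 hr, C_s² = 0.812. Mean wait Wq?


ρ = λ·E[S] = 13.7·0.0596 = 0.8165
E[S²] = E[S]²(1+C_s²) = 0.0596²·(1+0.812) = 0.006437
Wq = λ·E[S²]/(2(1−ρ)) = 13.7·0.006437/(2·0.1835) = 0.24030 hr

Final: 0.24030 hr


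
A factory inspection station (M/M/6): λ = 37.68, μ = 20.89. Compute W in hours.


a = 1.8037; ρ = 0.3006; P₀ = 0.164553
Lq = P₀·a^c·ρ/(c!(1−ρ)²) = 0.004837
Wq = Lq/λ = 0.004837/37.68 = 0.0001284 hr
W = Wq + 1/μ = 0.0001284 + 0.04787 = 0.04800 hr

Final: 0.04800 hr


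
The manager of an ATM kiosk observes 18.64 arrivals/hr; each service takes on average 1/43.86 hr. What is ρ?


ρ = λ/μ = 18.64/43.86 = 0.4250

Final: 0.4250


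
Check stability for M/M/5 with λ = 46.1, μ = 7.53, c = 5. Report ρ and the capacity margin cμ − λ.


Total capacity cμ = 5·7.53 = 37.65/hr
ρ = λ/(cμ) = 46.1/37.65 = 1.2244
Stable ⇔ ρ < 1: NO
Spare capacity = cμ − λ = 37.65 − 46.1 = -8.45/hr

Final: ρ = 1.2244; unstable; margin = -8.45/hr


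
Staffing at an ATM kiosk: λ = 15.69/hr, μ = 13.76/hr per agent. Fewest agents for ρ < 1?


Stability requires cμ > λ ⇔ c > λ/μ.
λ/μ = 15.69/13.76 = 1.1403
Minimum integer c = ⌊1.1403⌋ + 1 = 2
Check: 2·13.76 = 27.52 > 15.69, while 1·13.76 = 13.76 ≤ 15.69

Final: 2 servers


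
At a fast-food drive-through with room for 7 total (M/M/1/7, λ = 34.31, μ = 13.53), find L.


ρ = 34.31/13.53 = 2.5358
L = ρ[1 − (K+1)ρ^K + Kρ^(K+1)] / [(1−ρ)(1−ρ^(K+1))]
Numerator: 2.5358·(1 − 8·674.311320 + 7·1709.949843) = 16676.126592
Denominator: (-1.5358)·(-1708.949843) = 2624.684238
L = 16676.126592/2624.684238 = 6.3536

Final: 6.3536


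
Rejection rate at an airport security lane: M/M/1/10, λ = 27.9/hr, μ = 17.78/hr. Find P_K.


ρ = λ/μ = 27.9/17.78 = 1.5692
P_K = (1−ρ)ρ^K/(1−ρ^(K+1)) = (-0.5692·90.515815)/(1 − 142.035503)
= -51.519688/-141.035503 = 0.365296

Final: 0.365296


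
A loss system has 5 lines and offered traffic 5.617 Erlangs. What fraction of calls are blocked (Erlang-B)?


B(c,a) = (a^c/c!) / Σ_{k=0}^{c} a^k/k!
a^5/5! = 46.595167
Σ terms (k=0..5): 1.00000 + 5.61700 + 15.77534 + 29.53670 + 41.47692 + 46.59517 = 140.001131
B = 46.595167/140.001131 = 0.332820

Final: 0.332820


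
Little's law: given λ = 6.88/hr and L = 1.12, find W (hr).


W = L/λ = 1.12/6.88 = 0.1628 hr

Final: 0.1628 hr


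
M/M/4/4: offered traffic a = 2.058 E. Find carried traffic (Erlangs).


B(4,2.058) = 0.101335 (Erlang-B)
Carried load = a(1 − B) = 2.058·(1 − 0.101335) = 2.058·0.898665 = 1.8495 E

Final: 1.8495 Erlangs


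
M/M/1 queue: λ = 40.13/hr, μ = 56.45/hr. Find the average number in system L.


ρ = λ/μ = 40.13/56.45 = 0.7109
L = ρ/(1−ρ) = 0.7109/(1 − 0.7109) = 0.7109/0.2891 = 2.4589

Final: 2.4589


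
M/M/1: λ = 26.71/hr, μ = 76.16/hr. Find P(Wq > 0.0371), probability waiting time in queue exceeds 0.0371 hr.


ρ = 26.71/76.16 = 0.3507
P(Wq > t) = ρ·e^{−(μ−λ)t} = 0.3507·e^{−1.8346}
= 0.3507·0.159678 = 0.056001

Final: 0.056001


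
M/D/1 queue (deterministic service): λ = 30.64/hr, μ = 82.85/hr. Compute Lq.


ρ = 30.64/82.85 = 0.3698
M/D/1: Lq = ρ²/(2(1−ρ)) = 0.1368/(2·0.6302) = 0.10852

Final: 0.10852


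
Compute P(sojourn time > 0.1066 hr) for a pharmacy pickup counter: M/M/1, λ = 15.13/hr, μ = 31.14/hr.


W ~ Exponential(μ−λ) for M/M/1.
μ − λ = 31.14 − 15.13 = 16.0100
P(W > t) = e^{−(μ−λ)t} = e^{−1.7067} = 0.181470

Final: 0.181470


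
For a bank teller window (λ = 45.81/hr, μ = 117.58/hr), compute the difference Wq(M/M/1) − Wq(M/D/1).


ρ = 45.81/117.58 = 0.3896
Wq(M/M/1) = ρ/(μ−λ) = 0.3896/71.77 = 0.005429 hr
Wq(M/D/1) = ρ/(2(μ−λ)) = 0.002714 hr
Savings = 0.005429 − 0.002714 = 0.002714 hr

Final: 0.002714 hr


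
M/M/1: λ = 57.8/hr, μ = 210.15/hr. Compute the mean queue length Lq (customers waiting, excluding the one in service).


ρ = 57.8/210.15 = 0.2750
Lq = ρ²/(1−ρ) = 0.07565/0.7250 = 0.1043

Final: 0.1043


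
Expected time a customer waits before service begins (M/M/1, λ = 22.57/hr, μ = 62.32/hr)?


ρ = 22.57/62.32 = 0.3622
Wq = ρ/(μ−λ) = 0.3622/(62.32 − 22.57) = 0.3622/39.75 = 0.009111 hr

Final: 0.009111 hr


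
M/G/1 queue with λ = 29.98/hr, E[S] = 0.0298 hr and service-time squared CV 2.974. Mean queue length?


ρ = λ·E[S] = 29.98·0.0298 = 0.8934
Lq = ρ²(1+C_s²)/(2(1−ρ)) = 0.7982·(1+2.974)/(2·0.1066)
= 0.7982·3.9740/0.2132 = 14.87828

Final: 14.87828


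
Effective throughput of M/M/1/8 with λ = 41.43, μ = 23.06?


ρ = 1.7966; P_K = (1−ρ)ρ^8/(1−ρ^9) = 0.445684
λ_eff = λ(1 − P_K) = 41.43·(1 − 0.445684) = 41.43·0.554316 = 22.9653 /hr

Final: 22.9653 /hr


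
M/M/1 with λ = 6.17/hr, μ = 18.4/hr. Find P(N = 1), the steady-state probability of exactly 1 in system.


ρ = 6.17/18.4 = 0.3353
P_n = (1−ρ)·ρ^n = (1 − 0.3353)·0.3353^1 = 0.6647·0.335326 = 0.222883

Final: 0.222883


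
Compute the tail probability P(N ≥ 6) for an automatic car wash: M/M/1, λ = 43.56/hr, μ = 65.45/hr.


ρ = 43.56/65.45 = 0.6655
P(N ≥ n) = ρ^n = 0.6655^6 = 0.086910

Final: 0.086910


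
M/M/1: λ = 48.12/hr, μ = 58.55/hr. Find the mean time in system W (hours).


W = 1/(μ−λ) = 1/(58.55 − 48.12) = 1/10.43 = 0.09588 hr

Final: 0.09588 hr


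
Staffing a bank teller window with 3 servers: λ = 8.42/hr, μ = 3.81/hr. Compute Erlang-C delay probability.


a = λ/μ = 2.2100; ρ = a/3 = 0.7367
P₀ = 0.080109 (from M/M/c formula)
C(c,a) = [a^c/(c!(1−ρ))]·P₀ = [10.79348/(6·0.2633)]·0.080109
= 6.83109·0.080109 = 0.547229

Final: 0.547229


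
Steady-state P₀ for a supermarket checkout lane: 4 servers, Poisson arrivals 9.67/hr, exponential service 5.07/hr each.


a = λ/μ = 9.67/5.07 = 1.9073; ρ = a/c = 0.4768
Σ_{k=0}^{3} a^k/k! (terms k=0..3) = 1.00000 + 1.90730 + 1.81889 + 1.15639 = 5.88258
Tail: a^4/(4!(1−ρ)) = 13.23348/(24·0.5232) = 1.05394
P₀ = 1/(5.88258 + 1.05394) = 1/6.93652 = 0.144165

Final: 0.144165


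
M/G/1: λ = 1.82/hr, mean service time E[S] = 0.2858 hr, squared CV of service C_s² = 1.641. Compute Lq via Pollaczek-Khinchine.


ρ = λ·E[S] = 1.82·0.2858 = 0.5202
Lq = ρ²(1+C_s²)/(2(1−ρ)) = 0.2706·(1+1.641)/(2·0.4798)
= 0.2706·2.6410/0.9597 = 0.74457

Final: 0.74457


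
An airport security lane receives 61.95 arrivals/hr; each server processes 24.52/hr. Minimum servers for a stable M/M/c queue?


Stability requires cμ > λ ⇔ c > λ/μ.
λ/μ = 61.95/24.52 = 2.5265
Minimum integer c = ⌊2.5265⌋ + 1 = 3
Check: 3·24.52 = 73.56 > 61.95, while 2·24.52 = 49.04 ≤ 61.95

Final: 3 servers


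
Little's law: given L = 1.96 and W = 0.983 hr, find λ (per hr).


λ = L/W = 1.96/0.983 = 1.9939 /hr

Final: 1.9939 /hr


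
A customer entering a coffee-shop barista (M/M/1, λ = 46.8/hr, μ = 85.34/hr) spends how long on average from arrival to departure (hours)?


W = 1/(μ−λ) = 1/(85.34 − 46.8) = 1/38.54 = 0.02595 hr

Final: 0.02595 hr


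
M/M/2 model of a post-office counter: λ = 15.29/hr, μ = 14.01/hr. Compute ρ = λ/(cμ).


ρ = λ/(cμ) = 15.29/(2·14.01) = 15.29/28.02 = 0.5457

Final: 0.5457


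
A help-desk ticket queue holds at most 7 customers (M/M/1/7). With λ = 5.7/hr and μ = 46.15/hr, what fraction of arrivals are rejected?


ρ = λ/μ = 5.7/46.15 = 0.1235
P_K = (1−ρ)ρ^K/(1−ρ^(K+1)) = (0.8765·0.0000004385)/(1 − 0.00000005415)
= 0.0000003843/1.000000 = 0.0000003843

Final: 0.0000003843


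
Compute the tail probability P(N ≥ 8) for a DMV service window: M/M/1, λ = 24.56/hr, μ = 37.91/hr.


ρ = 24.56/37.91 = 0.6479
P(N ≥ n) = ρ^n = 0.6479^8 = 0.031031

Final: 0.031031


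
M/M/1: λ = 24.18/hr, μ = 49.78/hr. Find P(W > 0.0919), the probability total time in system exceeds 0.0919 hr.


W ~ Exponential(μ−λ) for M/M/1.
μ − λ = 49.78 − 24.18 = 25.6000
P(W > t) = e^{−(μ−λ)t} = e^{−2.3526} = 0.095118

Final: 0.095118


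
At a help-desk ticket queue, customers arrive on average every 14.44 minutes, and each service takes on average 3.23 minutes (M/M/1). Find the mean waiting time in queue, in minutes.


λ = 60/14.44 = 4.1551 /hr
μ = 60/3.23 = 18.5759 /hr
ρ = λ/μ = 4.1551/18.5759 = 0.2237
Wq = ρ/(μ−λ) = 0.2237/(18.5759−4.1551) = 0.01551 hr
In minutes: 0.01551·60 = 0.9307 min

Final: 0.9307 min


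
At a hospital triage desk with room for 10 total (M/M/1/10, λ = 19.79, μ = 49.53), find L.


ρ = 19.79/49.53 = 0.3996
L = ρ[1 − (K+1)ρ^K + Kρ^(K+1)] / [(1−ρ)(1−ρ^(K+1))]
Numerator: 0.3996·(1 − 11·0.0001037 + 10·0.00004143) = 0.399266
Denominator: (0.6004)·(0.999959) = 0.600419
L = 0.399266/0.600419 = 0.6650

Final: 0.6650


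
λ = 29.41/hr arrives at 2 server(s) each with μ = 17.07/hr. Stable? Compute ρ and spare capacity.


Total capacity cμ = 2·17.07 = 34.14/hr
ρ = λ/(cμ) = 29.41/34.14 = 0.8615
Stable ⇔ ρ < 1: YES
Spare capacity = cμ − λ = 34.14 − 29.41 = 4.73/hr

Final: ρ = 0.8615; stable; margin = 4.73/hr


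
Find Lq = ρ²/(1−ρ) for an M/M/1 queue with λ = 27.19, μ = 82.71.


ρ = 27.19/82.71 = 0.3287
Lq = ρ²/(1−ρ) = 0.1081/0.6713 = 0.1610

Final: 0.1610


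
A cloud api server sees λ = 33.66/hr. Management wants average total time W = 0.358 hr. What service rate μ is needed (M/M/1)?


W = 1/(μ−λ) ⇒ μ − λ = 1/W = 1/0.358 = 2.7933
μ = λ + 1/W = 33.66 + 2.7933 = 36.4533 per hr

Final: 36.4533 /hr


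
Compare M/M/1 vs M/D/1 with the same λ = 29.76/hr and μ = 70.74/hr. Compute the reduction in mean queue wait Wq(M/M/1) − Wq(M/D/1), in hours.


ρ = 29.76/70.74 = 0.4207
Wq(M/M/1) = ρ/(μ−λ) = 0.4207/40.98 = 0.01027 hr
Wq(M/D/1) = ρ/(2(μ−λ)) = 0.005133 hr
Savings = 0.01027 − 0.005133 = 0.005133 hr

Final: 0.005133 hr


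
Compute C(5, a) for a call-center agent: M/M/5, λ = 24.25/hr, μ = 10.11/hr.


a = λ/μ = 2.3986; ρ = a/5 = 0.4797
P₀ = 0.089077 (from M/M/c formula)
C(c,a) = [a^c/(c!(1−ρ))]·P₀ = [79.39679/(120·0.5203)]·0.089077
= 1.27171·0.089077 = 0.113280

Final: 0.113280


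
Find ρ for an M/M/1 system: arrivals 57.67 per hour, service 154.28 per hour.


ρ = λ/μ = 57.67/154.28 = 0.3738

Final: 0.3738


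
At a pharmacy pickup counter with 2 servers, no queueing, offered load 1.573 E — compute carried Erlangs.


B(2,1.573) = 0.324701 (Erlang-B)
Carried load = a(1 − B) = 1.573·(1 − 0.324701) = 1.573·0.675299 = 1.0622 E

Final: 1.0622 Erlangs


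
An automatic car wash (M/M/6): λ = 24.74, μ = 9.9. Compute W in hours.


a = 2.4990; ρ = 0.4165; P₀ = 0.081704
Lq = P₀·a^c·ρ/(c!(1−ρ)²) = 0.03381
Wq = Lq/λ = 0.03381/24.74 = 0.001367 hr
W = Wq + 1/μ = 0.001367 + 0.10101 = 0.10238 hr

Final: 0.10238 hr


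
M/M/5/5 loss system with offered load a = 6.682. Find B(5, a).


B(c,a) = (a^c/c!) / Σ_{k=0}^{c} a^k/k!
a^5/5! = 111.007190
Σ terms (k=0..5): 1.00000 + 6.68200 + 22.32456 + 49.72424 + 83.06434 + 111.00719 = 273.802338
B = 111.007190/273.802338 = 0.405428

Final: 0.405428


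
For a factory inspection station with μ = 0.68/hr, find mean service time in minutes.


Mean service time = 1/μ = 1/0.68 hour = 1.47059 hour
In minutes: 1.47059 × 60 = 88.2353 min

Final: 88.2353 min


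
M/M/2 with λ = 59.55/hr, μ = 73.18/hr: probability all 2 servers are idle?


a = λ/μ = 59.55/73.18 = 0.8137; ρ = a/c = 0.4069
Σ_{k=0}^{1} a^k/k! (terms k=0..1) = 1.00000 + 0.81375 = 1.81375
Tail: a^2/(2!(1−ρ)) = 0.66218/(2·0.5931) = 0.55821
P₀ = 1/(1.81375 + 0.55821) = 1/2.37196 = 0.421592

Final: 0.421592


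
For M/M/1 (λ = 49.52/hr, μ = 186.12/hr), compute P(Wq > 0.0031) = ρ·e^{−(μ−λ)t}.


ρ = 49.52/186.12 = 0.2661
P(Wq > t) = ρ·e^{−(μ−λ)t} = 0.2661·e^{−0.4235}
= 0.2661·0.654777 = 0.174213

Final: 0.174213


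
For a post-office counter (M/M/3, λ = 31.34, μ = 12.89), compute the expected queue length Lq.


a = λ/μ = 2.4313; ρ = a/3 = 0.8104
P₀ = 0.052564
Lq = P₀·a^c·ρ / (c!·(1−ρ)²) = 0.052564·14.37270·0.8104/(6·0.03593)
= 2.84014

Final: 2.84014


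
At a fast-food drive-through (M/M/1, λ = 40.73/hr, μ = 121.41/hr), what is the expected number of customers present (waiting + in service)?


ρ = λ/μ = 40.73/121.41 = 0.3355
L = ρ/(1−ρ) = 0.3355/(1 − 0.3355) = 0.3355/0.6645 = 0.5048

Final: 0.5048


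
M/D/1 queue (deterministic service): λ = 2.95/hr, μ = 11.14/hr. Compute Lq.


ρ = 2.95/11.14 = 0.2648
M/D/1: Lq = ρ²/(2(1−ρ)) = 0.07013/(2·0.7352) = 0.04769

Final: 0.04769


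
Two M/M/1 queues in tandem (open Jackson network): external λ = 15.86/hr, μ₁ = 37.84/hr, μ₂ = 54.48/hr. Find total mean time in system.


Each node sees arrival rate λ = 15.86/hr (tandem ⇒ throughput preserved).
W₁ = 1/(μ₁−λ) = 1/(37.84−15.86) = 0.04550 hr
W₂ = 1/(μ₂−λ) = 1/(54.48−15.86) = 0.02589 hr
W_total = W₁ + W₂ = 0.04550 + 0.02589 = 0.07139 hr

Final: 0.07139 hr


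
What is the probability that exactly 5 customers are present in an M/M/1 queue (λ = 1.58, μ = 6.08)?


ρ = 1.58/6.08 = 0.2599
P_n = (1−ρ)·ρ^n = (1 − 0.2599)·0.2599^5 = 0.7401·0.001185 = 0.0008772

Final: 0.0008772


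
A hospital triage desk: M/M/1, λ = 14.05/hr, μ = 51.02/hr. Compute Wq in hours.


ρ = 14.05/51.02 = 0.2754
Wq = ρ/(μ−λ) = 0.2754/(51.02 − 14.05) = 0.2754/36.97 = 0.007449 hr

Final: 0.007449 hr


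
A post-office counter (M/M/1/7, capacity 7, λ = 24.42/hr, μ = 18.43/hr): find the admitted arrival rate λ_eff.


ρ = 1.3250; P_K = (1−ρ)ρ^7/(1−ρ^8) = 0.274146
λ_eff = λ(1 − P_K) = 24.42·(1 − 0.274146) = 24.42·0.725854 = 17.7254 /hr

Final: 17.7254 /hr


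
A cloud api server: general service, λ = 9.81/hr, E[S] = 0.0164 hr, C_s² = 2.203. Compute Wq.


ρ = λ·E[S] = 9.81·0.0164 = 0.1609
E[S²] = E[S]²(1+C_s²) = 0.0164²·(1+2.203) = 0.0008615
Wq = λ·E[S²]/(2(1−ρ)) = 9.81·0.0008615/(2·0.8391) = 0.005036 hr

Final: 0.005036 hr


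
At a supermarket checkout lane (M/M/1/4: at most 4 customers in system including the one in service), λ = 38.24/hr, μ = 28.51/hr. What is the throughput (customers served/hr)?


ρ = 1.3413; P_K = (1−ρ)ρ^4/(1−ρ^5) = 0.330601
λ_eff = λ(1 − P_K) = 38.24·(1 − 0.330601) = 38.24·0.669399 = 25.5978 /hr

Final: 25.5978 /hr


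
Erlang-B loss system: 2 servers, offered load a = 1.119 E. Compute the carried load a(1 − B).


B(2,1.119) = 0.228074 (Erlang-B)
Carried load = a(1 − B) = 1.119·(1 − 0.228074) = 1.119·0.771926 = 0.8638 E

Final: 0.8638 Erlangs


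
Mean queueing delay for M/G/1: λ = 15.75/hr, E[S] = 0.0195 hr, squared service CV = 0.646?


ρ = λ·E[S] = 15.75·0.0195 = 0.3071
E[S²] = E[S]²(1+C_s²) = 0.0195²·(1+0.646) = 0.0006259
Wq = λ·E[S²]/(2(1−ρ)) = 15.75·0.0006259/(2·0.6929) = 0.007114 hr

Final: 0.007114 hr


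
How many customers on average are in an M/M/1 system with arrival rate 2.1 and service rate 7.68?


ρ = λ/μ = 2.1/7.68 = 0.2734
L = ρ/(1−ρ) = 0.2734/(1 − 0.2734) = 0.2734/0.7266 = 0.3763

Final: 0.3763


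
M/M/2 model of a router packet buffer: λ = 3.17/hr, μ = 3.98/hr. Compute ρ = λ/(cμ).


ρ = λ/(cμ) = 3.17/(2·3.98) = 3.17/7.96 = 0.3982

Final: 0.3982


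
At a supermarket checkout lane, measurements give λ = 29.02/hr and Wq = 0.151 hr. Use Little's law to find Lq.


Lq = λWq = 29.02·0.151 = 4.3820

Final: 4.3820


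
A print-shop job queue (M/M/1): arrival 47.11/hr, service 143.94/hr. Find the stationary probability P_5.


ρ = 47.11/143.94 = 0.3273
P_n = (1−ρ)·ρ^n = (1 − 0.3273)·0.3273^5 = 0.6727·0.003755 = 0.002526

Final: 0.002526


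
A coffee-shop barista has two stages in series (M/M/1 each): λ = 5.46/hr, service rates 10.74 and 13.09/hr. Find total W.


Each node sees arrival rate λ = 5.46/hr (tandem ⇒ throughput preserved).
W₁ = 1/(μ₁−λ) = 1/(10.74−5.46) = 0.18939 hr
W₂ = 1/(μ₂−λ) = 1/(13.09−5.46) = 0.13106 hr
W_total = W₁ + W₂ = 0.18939 + 0.13106 = 0.32046 hr

Final: 0.32046 hr


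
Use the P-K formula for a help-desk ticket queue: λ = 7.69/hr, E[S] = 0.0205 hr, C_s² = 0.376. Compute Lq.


ρ = λ·E[S] = 7.69·0.0205 = 0.1576
Lq = ρ²(1+C_s²)/(2(1−ρ)) = 0.02485·(1+0.376)/(2·0.8424)
= 0.02485·1.3760/1.6847 = 0.02030

Final: 0.02030


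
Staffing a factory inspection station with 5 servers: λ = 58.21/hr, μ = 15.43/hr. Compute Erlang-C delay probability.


a = λ/μ = 3.7725; ρ = a/5 = 0.7545
P₀ = 0.018111 (from M/M/c formula)
C(c,a) = [a^c/(c!(1−ρ))]·P₀ = [764.11437/(120·0.2455)]·0.018111
= 25.93780·0.018111 = 0.469767

Final: 0.469767


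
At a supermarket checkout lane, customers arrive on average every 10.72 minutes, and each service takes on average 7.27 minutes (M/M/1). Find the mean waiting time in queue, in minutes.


λ = 60/10.72 = 5.5970 /hr
μ = 60/7.27 = 8.2531 /hr
ρ = λ/μ = 5.5970/8.2531 = 0.6782
Wq = ρ/(μ−λ) = 0.6782/(8.2531−5.5970) = 0.25533 hr
In minutes: 0.25533·60 = 15.320 min

Final: 15.320 min


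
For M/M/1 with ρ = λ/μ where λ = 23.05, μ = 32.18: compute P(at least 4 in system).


ρ = 23.05/32.18 = 0.7163
P(N ≥ n) = ρ^n = 0.7163^4 = 0.263233

Final: 0.263233


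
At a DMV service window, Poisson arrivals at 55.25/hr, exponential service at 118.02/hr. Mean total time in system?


W = 1/(μ−λ) = 1/(118.02 − 55.25) = 1/62.77 = 0.01593 hr

Final: 0.01593 hr


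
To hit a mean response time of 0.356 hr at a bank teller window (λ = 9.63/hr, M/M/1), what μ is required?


W = 1/(μ−λ) ⇒ μ − λ = 1/W = 1/0.356 = 2.8090
μ = λ + 1/W = 9.63 + 2.8090 = 12.4390 per hr

Final: 12.4390 /hr


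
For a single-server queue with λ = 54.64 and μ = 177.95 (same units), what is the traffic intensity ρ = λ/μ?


ρ = λ/μ = 54.64/177.95 = 0.3071

Final: 0.3071


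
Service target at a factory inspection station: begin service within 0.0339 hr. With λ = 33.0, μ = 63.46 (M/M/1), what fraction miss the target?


ρ = 33.0/63.46 = 0.5200
P(Wq > t) = ρ·e^{−(μ−λ)t} = 0.5200·e^{−1.0326}
= 0.5200·0.356082 = 0.185167

Final: 0.185167


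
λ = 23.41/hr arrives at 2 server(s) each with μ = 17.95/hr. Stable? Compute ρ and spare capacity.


Total capacity cμ = 2·17.95 = 35.90/hr
ρ = λ/(cμ) = 23.41/35.90 = 0.6521
Stable ⇔ ρ < 1: YES
Spare capacity = cμ − λ = 35.90 − 23.41 = 12.49/hr

Final: ρ = 0.6521; stable; margin = 12.49/hr


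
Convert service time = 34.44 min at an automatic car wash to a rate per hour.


μ = 1/(service time) in consistent units.
1 hour = 60 min, so μ = 60/34.44 = 1.7422 per hour

Final: 1.7422 /hr


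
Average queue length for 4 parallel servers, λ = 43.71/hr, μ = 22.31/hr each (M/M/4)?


a = λ/μ = 1.9592; ρ = a/4 = 0.4898
P₀ = 0.136329
Lq = P₀·a^c·ρ / (c!·(1−ρ)²) = 0.136329·14.73415·0.4898/(24·0.26030)
= 0.15749

Final: 0.15749


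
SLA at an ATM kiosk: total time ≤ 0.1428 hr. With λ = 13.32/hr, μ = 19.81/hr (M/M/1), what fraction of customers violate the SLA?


W ~ Exponential(μ−λ) for M/M/1.
μ − λ = 19.81 − 13.32 = 6.4900
P(W > t) = e^{−(μ−λ)t} = e^{−0.9268} = 0.395829

Final: 0.395829


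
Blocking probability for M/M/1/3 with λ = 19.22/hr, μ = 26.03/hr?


ρ = λ/μ = 19.22/26.03 = 0.7384
P_K = (1−ρ)ρ^K/(1−ρ^(K+1)) = (0.2616·0.402567)/(1 − 0.297247)
= 0.105320/0.702753 = 0.149868

Final: 0.149868


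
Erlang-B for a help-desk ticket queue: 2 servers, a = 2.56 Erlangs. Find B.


B(c,a) = (a^c/c!) / Σ_{k=0}^{c} a^k/k!
a^2/2! = 3.276800
Σ terms (k=0..2): 1.00000 + 2.56000 + 3.27680 = 6.836800
B = 3.276800/6.836800 = 0.479289

Final: 0.479289


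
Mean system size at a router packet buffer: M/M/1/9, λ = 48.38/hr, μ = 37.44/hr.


ρ = 48.38/37.44 = 1.2922
L = ρ[1 − (K+1)ρ^K + Kρ^(K+1)] / [(1−ρ)(1−ρ^(K+1))]
Numerator: 1.2922·(1 − 10·10.045469 + 9·12.980764) = 22.448349
Denominator: (-0.2922)·(-11.980764) = 3.500789
L = 22.448349/3.500789 = 6.4124

Final: 6.4124


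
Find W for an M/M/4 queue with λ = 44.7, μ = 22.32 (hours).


a = 2.0027; ρ = 0.5007; P₀ = 0.130054
Lq = P₀·a^c·ρ/(c!(1−ρ)²) = 0.17504
Wq = Lq/λ = 0.17504/44.7 = 0.003916 hr
W = Wq + 1/μ = 0.003916 + 0.04480 = 0.04872 hr

Final: 0.04872 hr


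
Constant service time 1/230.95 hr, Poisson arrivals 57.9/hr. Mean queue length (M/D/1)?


ρ = 57.9/230.95 = 0.2507
M/D/1: Lq = ρ²/(2(1−ρ)) = 0.06285/(2·0.7493) = 0.04194

Final: 0.04194


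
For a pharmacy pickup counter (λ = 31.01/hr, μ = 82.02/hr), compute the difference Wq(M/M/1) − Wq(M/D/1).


ρ = 31.01/82.02 = 0.3781
Wq(M/M/1) = ρ/(μ−λ) = 0.3781/51.01 = 0.007412 hr
Wq(M/D/1) = ρ/(2(μ−λ)) = 0.003706 hr
Savings = 0.007412 − 0.003706 = 0.003706 hr

Final: 0.003706 hr


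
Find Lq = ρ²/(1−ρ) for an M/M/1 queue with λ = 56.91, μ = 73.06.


ρ = 56.91/73.06 = 0.7789
Lq = ρ²/(1−ρ) = 0.6068/0.2211 = 2.7449

Final: 2.7449


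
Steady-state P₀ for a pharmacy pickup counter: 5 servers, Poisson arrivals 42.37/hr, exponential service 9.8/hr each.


a = λ/μ = 42.37/9.8 = 4.3235; ρ = a/c = 0.8647
Σ_{k=0}^{4} a^k/k! (terms k=0..4) = 1.00000 + 4.32347 + 9.34619 + 13.46933 + 14.55856 = 42.69755
Tail: a^5/(5!(1−ρ)) = 1510.64334/(120·0.1353) = 93.03862
P₀ = 1/(42.69755 + 93.03862) = 1/135.73616 = 0.007367

Final: 0.007367


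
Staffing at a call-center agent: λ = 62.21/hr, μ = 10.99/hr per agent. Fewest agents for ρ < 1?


Stability requires cμ > λ ⇔ c > λ/μ.
λ/μ = 62.21/10.99 = 5.6606
Minimum integer c = ⌊5.6606⌋ + 1 = 6
Check: 6·10.99 = 65.94 > 62.21, while 5·10.99 = 54.95 ≤ 62.21

Final: 6 servers


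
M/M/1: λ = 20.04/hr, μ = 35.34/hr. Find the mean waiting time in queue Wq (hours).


ρ = 20.04/35.34 = 0.5671
Wq = ρ/(μ−λ) = 0.5671/(35.34 − 20.04) = 0.5671/15.30 = 0.03706 hr

Final: 0.03706 hr


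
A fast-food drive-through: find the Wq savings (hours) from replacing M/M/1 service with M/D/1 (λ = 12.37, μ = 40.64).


ρ = 12.37/40.64 = 0.3044
Wq(M/M/1) = ρ/(μ−λ) = 0.3044/28.27 = 0.01077 hr
Wq(M/D/1) = ρ/(2(μ−λ)) = 0.005383 hr
Savings = 0.01077 − 0.005383 = 0.005383 hr

Final: 0.005383 hr


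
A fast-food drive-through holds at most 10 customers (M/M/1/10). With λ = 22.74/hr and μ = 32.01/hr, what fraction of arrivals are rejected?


ρ = λ/μ = 22.74/32.01 = 0.7104
P_K = (1−ρ)ρ^K/(1−ρ^(K+1)) = (0.2896·0.032738)/(1 − 0.023257)
= 0.009481/0.976743 = 0.009706

Final: 0.009706


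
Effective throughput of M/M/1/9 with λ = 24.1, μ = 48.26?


ρ = 0.4994; P_K = (1−ρ)ρ^9/(1−ρ^10) = 0.0009678
λ_eff = λ(1 − P_K) = 24.1·(1 − 0.0009678) = 24.1·0.999032 = 24.0767 /hr

Final: 24.0767 /hr


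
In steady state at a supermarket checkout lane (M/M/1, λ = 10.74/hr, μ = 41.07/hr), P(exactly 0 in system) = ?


ρ = 10.74/41.07 = 0.2615
P_n = (1−ρ)·ρ^n = (1 − 0.2615)·0.2615^0 = 0.7385·1.000000 = 0.738495

Final: 0.738495


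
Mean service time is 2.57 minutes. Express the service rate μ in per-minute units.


μ = 1/(service time) in consistent units.
1 minute = 1 min, so μ = 1/2.57 = 0.3891 per minute

Final: 0.3891 /min


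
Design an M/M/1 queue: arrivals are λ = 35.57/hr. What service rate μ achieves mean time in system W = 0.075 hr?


W = 1/(μ−λ) ⇒ μ − λ = 1/W = 1/0.075 = 13.3333
μ = λ + 1/W = 35.57 + 13.3333 = 48.9033 per hr

Final: 48.9033 /hr
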